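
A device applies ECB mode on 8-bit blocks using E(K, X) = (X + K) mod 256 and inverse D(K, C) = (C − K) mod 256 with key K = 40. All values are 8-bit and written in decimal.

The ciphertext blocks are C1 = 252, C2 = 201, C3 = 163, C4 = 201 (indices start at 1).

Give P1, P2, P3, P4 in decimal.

P1 = 212, P2 = 161, P3 = 123, P4 = 161

ECB decryption: P_i = D(K, C_i).
P1: D(K, 252) = 212.
P2: D(K, 201) = 161.
P3: D(K, 163) = 123.
P4: D(K, 201) = 161.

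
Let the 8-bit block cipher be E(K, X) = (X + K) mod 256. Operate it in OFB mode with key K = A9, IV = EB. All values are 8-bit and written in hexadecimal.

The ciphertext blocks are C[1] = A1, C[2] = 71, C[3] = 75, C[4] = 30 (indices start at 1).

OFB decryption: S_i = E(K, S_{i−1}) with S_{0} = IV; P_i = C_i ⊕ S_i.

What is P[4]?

P[4] = BF

P[1]: S = E(K, EB) = 94; A1 ⊕ 94 = 35.
P[2]: S = E(K, 94) = 3D; 71 ⊕ 3D = 4C.
P[3]: S = E(K, 3D) = E6; 75 ⊕ E6 = 93.
P[4]: S = E(K, E6) = 8F; 30 ⊕ 8F = BF.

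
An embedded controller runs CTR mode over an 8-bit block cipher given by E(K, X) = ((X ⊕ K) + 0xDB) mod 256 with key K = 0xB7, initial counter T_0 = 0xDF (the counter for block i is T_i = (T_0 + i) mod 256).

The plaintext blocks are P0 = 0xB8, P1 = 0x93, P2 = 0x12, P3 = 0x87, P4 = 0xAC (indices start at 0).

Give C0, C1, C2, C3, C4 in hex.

CTR encryption: S_i = E(K, T_i) where T_i is the counter for block i; C_i = P_i ⊕ S_i.
C0: T = 0xDF, S = E(K, T) = 0x43; 0xB8 ⊕ 0x43 = 0xFB.
C1: T = 0xE0, S = E(K, T) = 0x32; 0x93 ⊕ 0x32 = 0xA1.
C2: T = 0xE1, S = E(K, T) = 0x31; 0x12 ⊕ 0x31 = 0x23.
C3: T = 0xE2, S = E(K, T) = 0x30; 0x87 ⊕ 0x30 = 0xB7.
C4: T = 0xE3, S = E(K, T) = 0x2F; 0xAC ⊕ 0x2F = 0x83.

C0 = 0xFB, C1 = 0xA1, C2 = 0x23, C3 = 0xB7, C4 = 0x83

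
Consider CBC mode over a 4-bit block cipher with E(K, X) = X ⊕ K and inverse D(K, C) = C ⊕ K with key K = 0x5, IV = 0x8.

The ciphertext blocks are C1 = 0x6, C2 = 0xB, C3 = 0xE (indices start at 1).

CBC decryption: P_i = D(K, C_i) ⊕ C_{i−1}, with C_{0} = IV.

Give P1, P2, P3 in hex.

P1: D(K, 0x6) = 0x3; 0x3 ⊕ 0x8 = 0xB.
P2: D(K, 0xB) = 0xE; 0xE ⊕ 0x6 = 0x8.
P3: D(K, 0xE) = 0xB; 0xB ⊕ 0xB = 0x0.

P1 = 0xB, P2 = 0x8, P3 = 0x0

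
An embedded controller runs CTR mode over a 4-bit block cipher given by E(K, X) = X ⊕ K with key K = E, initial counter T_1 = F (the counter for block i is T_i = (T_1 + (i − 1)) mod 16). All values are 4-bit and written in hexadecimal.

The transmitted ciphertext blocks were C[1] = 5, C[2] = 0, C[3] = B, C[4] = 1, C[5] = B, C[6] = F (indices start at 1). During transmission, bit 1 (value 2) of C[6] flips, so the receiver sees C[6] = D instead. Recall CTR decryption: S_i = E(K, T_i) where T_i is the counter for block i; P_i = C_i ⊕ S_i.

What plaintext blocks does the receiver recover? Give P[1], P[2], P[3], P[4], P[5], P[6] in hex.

Only C[6] changed, to D. In CTR, a change in C_i flips the same bit in P_i only; the keystream is unaffected. Decrypting the received ciphertext:
P[1]: T = F, S = E(K, T) = 1; 5 ⊕ 1 = 4.
P[2]: T = 0, S = E(K, T) = E; 0 ⊕ E = E.
P[3]: T = 1, S = E(K, T) = F; B ⊕ F = 4.
P[4]: T = 2, S = E(K, T) = C; 1 ⊕ C = D.
P[5]: T = 3, S = E(K, T) = D; B ⊕ D = 6.
P[6]: T = 4, S = E(K, T) = A; D ⊕ A = 7.
Blocks that differ from the original plaintext: P[6].

P[1] = 4, P[2] = E, P[3] = 4, P[4] = D, P[5] = 6, P[6] = 7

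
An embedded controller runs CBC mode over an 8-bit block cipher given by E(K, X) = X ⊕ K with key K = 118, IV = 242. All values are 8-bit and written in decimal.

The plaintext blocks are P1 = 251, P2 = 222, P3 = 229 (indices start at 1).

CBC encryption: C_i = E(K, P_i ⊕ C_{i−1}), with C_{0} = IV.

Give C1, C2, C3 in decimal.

C1 = 127, C2 = 215, C3 = 68

C1: P1 ⊕ 242 = 9; E(K, 9) = 127.
C2: P2 ⊕ 127 = 161; E(K, 161) = 215.
C3: P3 ⊕ 215 = 50; E(K, 50) = 68.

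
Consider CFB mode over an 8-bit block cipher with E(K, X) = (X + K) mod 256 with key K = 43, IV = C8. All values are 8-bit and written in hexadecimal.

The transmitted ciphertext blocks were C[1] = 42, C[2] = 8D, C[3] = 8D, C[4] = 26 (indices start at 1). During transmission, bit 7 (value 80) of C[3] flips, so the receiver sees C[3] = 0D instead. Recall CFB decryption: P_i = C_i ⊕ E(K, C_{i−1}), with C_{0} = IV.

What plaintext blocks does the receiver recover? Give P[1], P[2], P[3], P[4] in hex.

Only C[3] changed, to 0D. In CFB, a change in C_i flips the same bit in P_i and garbles P_{i+1}. Decrypting the received ciphertext:
P[1]: E(K, C8) = 0B; 42 ⊕ 0B = 49.
P[2]: E(K, 42) = 85; 8D ⊕ 85 = 08.
P[3]: E(K, 8D) = D0; 0D ⊕ D0 = DD.
P[4]: E(K, 0D) = 50; 26 ⊕ 50 = 76.
Blocks that differ from the original plaintext: P[3], P[4].

P[1] = 49, P[2] = 08, P[3] = DD, P[4] = 76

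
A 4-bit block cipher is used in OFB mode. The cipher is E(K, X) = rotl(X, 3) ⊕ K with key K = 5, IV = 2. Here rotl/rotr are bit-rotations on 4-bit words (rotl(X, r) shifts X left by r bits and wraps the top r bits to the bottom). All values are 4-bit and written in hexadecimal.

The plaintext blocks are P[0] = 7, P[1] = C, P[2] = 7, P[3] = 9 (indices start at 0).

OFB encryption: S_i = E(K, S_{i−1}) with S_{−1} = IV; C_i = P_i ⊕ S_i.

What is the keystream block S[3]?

2

C[0]: S = E(K, 2) = 4; 7 ⊕ 4 = 3.
C[1]: S = E(K, 4) = 7; C ⊕ 7 = B.
C[2]: S = E(K, 7) = E; 7 ⊕ E = 9.
C[3]: S = E(K, E) = 2; 9 ⊕ 2 = B.
So S[3] = 2.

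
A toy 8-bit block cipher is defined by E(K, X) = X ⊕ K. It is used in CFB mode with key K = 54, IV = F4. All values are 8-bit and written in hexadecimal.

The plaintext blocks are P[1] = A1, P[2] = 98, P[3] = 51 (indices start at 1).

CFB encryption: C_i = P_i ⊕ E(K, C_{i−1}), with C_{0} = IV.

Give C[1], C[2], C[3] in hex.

C[1]: E(K, F4) = A0; A1 ⊕ A0 = 01.
C[2]: E(K, 01) = 55; 98 ⊕ 55 = CD.
C[3]: E(K, CD) = 99; 51 ⊕ 99 = C8.

C[1] = 01, C[2] = CD, C[3] = C8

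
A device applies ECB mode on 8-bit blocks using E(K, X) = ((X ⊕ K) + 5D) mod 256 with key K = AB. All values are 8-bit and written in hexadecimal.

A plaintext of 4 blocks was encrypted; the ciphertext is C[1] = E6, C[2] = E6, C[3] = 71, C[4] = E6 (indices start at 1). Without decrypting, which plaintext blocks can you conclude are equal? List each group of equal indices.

P[1] = P[2] = P[4]

ECB encrypts each block independently with the same key, so equal ciphertext blocks imply equal plaintext blocks.
C[1] = C[2] = C[4] = E6, so P[1] = P[2] = P[4].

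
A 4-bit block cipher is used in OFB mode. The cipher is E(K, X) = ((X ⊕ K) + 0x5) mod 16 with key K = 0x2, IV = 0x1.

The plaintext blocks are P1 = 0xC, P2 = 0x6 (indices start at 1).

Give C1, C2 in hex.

OFB encryption: S_i = E(K, S_{i−1}) with S_{0} = IV; C_i = P_i ⊕ S_i.
C1: S = E(K, 0x1) = 0x8; 0xC ⊕ 0x8 = 0x4.
C2: S = E(K, 0x8) = 0xF; 0x6 ⊕ 0xF = 0x9.

C1 = 0x4, C2 = 0x9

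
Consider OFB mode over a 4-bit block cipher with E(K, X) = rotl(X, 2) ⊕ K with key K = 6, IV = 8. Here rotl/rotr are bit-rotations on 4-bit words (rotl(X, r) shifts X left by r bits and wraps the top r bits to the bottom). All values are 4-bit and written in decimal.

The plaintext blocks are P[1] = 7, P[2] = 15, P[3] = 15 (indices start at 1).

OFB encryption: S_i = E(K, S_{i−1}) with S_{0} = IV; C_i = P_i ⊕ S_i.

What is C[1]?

C[1] = 3

C[1]: S = E(K, 8) = 4; 7 ⊕ 4 = 3.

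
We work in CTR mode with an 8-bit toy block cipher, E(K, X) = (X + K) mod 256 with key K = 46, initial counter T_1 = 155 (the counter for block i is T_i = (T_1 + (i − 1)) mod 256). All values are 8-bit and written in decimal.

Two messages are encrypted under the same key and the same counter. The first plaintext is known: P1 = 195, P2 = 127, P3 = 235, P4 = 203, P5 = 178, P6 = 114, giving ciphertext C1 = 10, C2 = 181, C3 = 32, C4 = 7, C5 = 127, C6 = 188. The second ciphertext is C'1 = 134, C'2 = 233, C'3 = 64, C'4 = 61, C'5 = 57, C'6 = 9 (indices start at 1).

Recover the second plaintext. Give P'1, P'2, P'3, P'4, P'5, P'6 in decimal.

P'1 = 79, P'2 = 35, P'3 = 139, P'4 = 241, P'5 = 244, P'6 = 199

In CTR with a reused counter, both messages share the same keystream S_i, so C_i ⊕ C'_i = P_i ⊕ P'_i and thus P'_i = P_i ⊕ C_i ⊕ C'_i.
P'1: 195 ⊕ 10 ⊕ 134 = 79.
P'2: 127 ⊕ 181 ⊕ 233 = 35.
P'3: 235 ⊕ 32 ⊕ 64 = 139.
P'4: 203 ⊕ 7 ⊕ 61 = 241.
P'5: 178 ⊕ 127 ⊕ 57 = 244.
P'6: 114 ⊕ 188 ⊕ 9 = 199.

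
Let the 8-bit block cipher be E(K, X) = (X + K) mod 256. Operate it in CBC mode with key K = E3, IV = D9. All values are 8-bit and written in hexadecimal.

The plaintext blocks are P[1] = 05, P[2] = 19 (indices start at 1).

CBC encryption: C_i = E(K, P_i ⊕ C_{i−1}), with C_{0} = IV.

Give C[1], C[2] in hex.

C[1]: P[1] ⊕ D9 = DC; E(K, DC) = BF.
C[2]: P[2] ⊕ BF = A6; E(K, A6) = 89.

C[1] = BF, C[2] = 89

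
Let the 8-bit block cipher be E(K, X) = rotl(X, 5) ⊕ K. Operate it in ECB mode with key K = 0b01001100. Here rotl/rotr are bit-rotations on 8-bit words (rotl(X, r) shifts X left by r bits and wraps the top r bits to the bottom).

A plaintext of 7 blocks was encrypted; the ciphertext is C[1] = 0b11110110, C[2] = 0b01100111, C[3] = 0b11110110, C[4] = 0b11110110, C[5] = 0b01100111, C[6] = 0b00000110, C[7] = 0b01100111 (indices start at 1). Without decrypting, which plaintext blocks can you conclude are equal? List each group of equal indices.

ECB encrypts each block independently with the same key, so equal ciphertext blocks imply equal plaintext blocks.
C[1] = C[3] = C[4] = 0b11110110, so P[1] = P[3] = P[4].
C[2] = C[5] = C[7] = 0b01100111, so P[2] = P[5] = P[7].

P[1] = P[3] = P[4]; P[2] = P[5] = P[7]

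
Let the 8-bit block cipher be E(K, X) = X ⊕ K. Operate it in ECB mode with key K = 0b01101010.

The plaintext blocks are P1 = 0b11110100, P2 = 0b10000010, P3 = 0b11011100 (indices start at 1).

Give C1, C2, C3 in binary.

ECB encryption: C_i = E(K, P_i).
C1: E(K, 0b11110100) = 0b10011110.
C2: E(K, 0b10000010) = 0b11101000.
C3: E(K, 0b11011100) = 0b10110110.

C1 = 0b10011110, C2 = 0b11101000, C3 = 0b10110110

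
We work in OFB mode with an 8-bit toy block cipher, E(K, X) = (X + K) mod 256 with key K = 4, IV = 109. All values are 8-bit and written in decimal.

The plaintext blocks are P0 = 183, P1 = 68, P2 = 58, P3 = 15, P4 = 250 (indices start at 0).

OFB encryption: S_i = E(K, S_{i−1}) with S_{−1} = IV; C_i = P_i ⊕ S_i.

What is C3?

C3 = 114

C0: S = E(K, 109) = 113; 183 ⊕ 113 = 198.
C1: S = E(K, 113) = 117; 68 ⊕ 117 = 49.
C2: S = E(K, 117) = 121; 58 ⊕ 121 = 67.
C3: S = E(K, 121) = 125; 15 ⊕ 125 = 114.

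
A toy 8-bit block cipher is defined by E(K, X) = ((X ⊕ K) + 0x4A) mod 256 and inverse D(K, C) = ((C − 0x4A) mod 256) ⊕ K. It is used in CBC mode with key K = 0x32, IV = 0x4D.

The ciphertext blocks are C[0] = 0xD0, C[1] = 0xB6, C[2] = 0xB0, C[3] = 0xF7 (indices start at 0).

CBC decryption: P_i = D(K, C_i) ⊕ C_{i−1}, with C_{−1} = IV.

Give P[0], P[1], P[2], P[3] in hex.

P[0] = 0xF9, P[1] = 0x8E, P[2] = 0xE2, P[3] = 0x2F

P[0]: D(K, 0xD0) = 0xB4; 0xB4 ⊕ 0x4D = 0xF9.
P[1]: D(K, 0xB6) = 0x5E; 0x5E ⊕ 0xD0 = 0x8E.
P[2]: D(K, 0xB0) = 0x54; 0x54 ⊕ 0xB6 = 0xE2.
P[3]: D(K, 0xF7) = 0x9F; 0x9F ⊕ 0xB0 = 0x2F.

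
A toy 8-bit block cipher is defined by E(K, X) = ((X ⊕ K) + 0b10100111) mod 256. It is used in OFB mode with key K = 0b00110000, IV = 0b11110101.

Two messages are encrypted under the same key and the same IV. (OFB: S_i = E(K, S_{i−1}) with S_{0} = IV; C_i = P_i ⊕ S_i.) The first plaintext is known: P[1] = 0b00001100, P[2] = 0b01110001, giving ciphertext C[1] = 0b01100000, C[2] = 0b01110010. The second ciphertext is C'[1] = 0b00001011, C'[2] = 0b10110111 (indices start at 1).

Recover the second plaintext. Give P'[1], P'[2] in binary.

In OFB with a reused IV, both messages share the same keystream S_i, so C_i ⊕ C'_i = P_i ⊕ P'_i and thus P'_i = P_i ⊕ C_i ⊕ C'_i.
P'[1]: 0b00001100 ⊕ 0b01100000 ⊕ 0b00001011 = 0b01100111.
P'[2]: 0b01110001 ⊕ 0b01110010 ⊕ 0b10110111 = 0b10110100.

P'[1] = 0b01100111, P'[2] = 0b10110100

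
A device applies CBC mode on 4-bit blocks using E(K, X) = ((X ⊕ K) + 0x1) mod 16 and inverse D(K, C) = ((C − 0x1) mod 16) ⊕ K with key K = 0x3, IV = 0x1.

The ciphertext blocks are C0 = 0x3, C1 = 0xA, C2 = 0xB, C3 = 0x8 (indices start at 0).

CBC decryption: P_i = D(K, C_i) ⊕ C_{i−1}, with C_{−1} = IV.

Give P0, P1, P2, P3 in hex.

P0 = 0x0, P1 = 0x9, P2 = 0x3, P3 = 0xF

P0: D(K, 0x3) = 0x1; 0x1 ⊕ 0x1 = 0x0.
P1: D(K, 0xA) = 0xA; 0xA ⊕ 0x3 = 0x9.
P2: D(K, 0xB) = 0x9; 0x9 ⊕ 0xA = 0x3.
P3: D(K, 0x8) = 0x4; 0x4 ⊕ 0xB = 0xF.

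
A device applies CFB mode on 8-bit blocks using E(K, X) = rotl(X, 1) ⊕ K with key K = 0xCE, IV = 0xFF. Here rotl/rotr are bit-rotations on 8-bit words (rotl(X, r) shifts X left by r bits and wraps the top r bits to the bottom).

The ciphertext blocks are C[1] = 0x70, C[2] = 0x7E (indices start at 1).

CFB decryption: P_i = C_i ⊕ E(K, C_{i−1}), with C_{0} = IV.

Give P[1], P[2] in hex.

P[1]: E(K, 0xFF) = 0x31; 0x70 ⊕ 0x31 = 0x41.
P[2]: E(K, 0x70) = 0x2E; 0x7E ⊕ 0x2E = 0x50.

P[1] = 0x41, P[2] = 0x50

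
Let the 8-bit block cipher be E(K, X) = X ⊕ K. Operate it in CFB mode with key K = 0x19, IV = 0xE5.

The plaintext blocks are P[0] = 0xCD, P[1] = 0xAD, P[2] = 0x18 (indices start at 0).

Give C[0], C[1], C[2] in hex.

CFB encryption: C_i = P_i ⊕ E(K, C_{i−1}), with C_{−1} = IV.
C[0]: E(K, 0xE5) = 0xFC; 0xCD ⊕ 0xFC = 0x31.
C[1]: E(K, 0x31) = 0x28; 0xAD ⊕ 0x28 = 0x85.
C[2]: E(K, 0x85) = 0x9C; 0x18 ⊕ 0x9C = 0x84.

C[0] = 0x31, C[1] = 0x85, C[2] = 0x84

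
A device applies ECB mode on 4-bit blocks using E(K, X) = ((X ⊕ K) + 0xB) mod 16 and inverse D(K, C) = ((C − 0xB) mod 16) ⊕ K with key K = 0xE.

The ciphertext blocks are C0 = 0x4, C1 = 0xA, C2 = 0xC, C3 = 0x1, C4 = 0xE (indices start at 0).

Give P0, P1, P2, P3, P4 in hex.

ECB decryption: P_i = D(K, C_i).
P0: D(K, 0x4) = 0x7.
P1: D(K, 0xA) = 0x1.
P2: D(K, 0xC) = 0xF.
P3: D(K, 0x1) = 0x8.
P4: D(K, 0xE) = 0xD.

P0 = 0x7, P1 = 0x1, P2 = 0xF, P3 = 0x8, P4 = 0xD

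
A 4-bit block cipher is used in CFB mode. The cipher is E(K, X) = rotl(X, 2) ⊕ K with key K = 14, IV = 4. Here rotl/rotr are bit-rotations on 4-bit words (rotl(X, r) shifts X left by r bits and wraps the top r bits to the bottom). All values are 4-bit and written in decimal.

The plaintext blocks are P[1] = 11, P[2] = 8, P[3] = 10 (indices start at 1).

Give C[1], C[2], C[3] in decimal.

C[1] = 4, C[2] = 7, C[3] = 9

CFB encryption: C_i = P_i ⊕ E(K, C_{i−1}), with C_{0} = IV.
C[1]: E(K, 4) = 15; 11 ⊕ 15 = 4.
C[2]: E(K, 4) = 15; 8 ⊕ 15 = 7.
C[3]: E(K, 7) = 3; 10 ⊕ 3 = 9.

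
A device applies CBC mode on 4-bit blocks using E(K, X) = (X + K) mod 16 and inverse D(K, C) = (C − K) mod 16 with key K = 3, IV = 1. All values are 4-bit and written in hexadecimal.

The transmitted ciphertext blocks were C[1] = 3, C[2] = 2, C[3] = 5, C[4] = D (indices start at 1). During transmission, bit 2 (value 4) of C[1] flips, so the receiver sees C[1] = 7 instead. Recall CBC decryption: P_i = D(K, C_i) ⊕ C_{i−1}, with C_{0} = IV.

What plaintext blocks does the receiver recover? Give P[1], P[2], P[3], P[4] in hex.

P[1] = 5, P[2] = 8, P[3] = 0, P[4] = F

Only C[1] changed, to 7. In CBC, a change in C_i garbles P_i and flips the same bit in P_{i+1}. Decrypting the received ciphertext:
P[1]: D(K, 7) = 4; 4 ⊕ 1 = 5.
P[2]: D(K, 2) = F; F ⊕ 7 = 8.
P[3]: D(K, 5) = 2; 2 ⊕ 2 = 0.
P[4]: D(K, D) = A; A ⊕ 5 = F.
Blocks that differ from the original plaintext: P[1], P[2].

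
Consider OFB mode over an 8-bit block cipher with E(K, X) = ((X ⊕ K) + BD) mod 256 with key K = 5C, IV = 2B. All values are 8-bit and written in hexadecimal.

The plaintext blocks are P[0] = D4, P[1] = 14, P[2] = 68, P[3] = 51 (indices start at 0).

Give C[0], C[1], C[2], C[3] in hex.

OFB encryption: S_i = E(K, S_{i−1}) with S_{−1} = IV; C_i = P_i ⊕ S_i.
C[0]: S = E(K, 2B) = 34; D4 ⊕ 34 = E0.
C[1]: S = E(K, 34) = 25; 14 ⊕ 25 = 31.
C[2]: S = E(K, 25) = 36; 68 ⊕ 36 = 5E.
C[3]: S = E(K, 36) = 27; 51 ⊕ 27 = 76.

C[0] = E0, C[1] = 31, C[2] = 5E, C[3] = 76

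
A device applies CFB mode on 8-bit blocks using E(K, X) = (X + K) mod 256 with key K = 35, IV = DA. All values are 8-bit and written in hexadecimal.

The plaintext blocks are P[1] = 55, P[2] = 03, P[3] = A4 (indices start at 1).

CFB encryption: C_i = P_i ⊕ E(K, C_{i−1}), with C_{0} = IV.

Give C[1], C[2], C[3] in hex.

C[1] = 5A, C[2] = 8C, C[3] = 65

C[1]: E(K, DA) = 0F; 55 ⊕ 0F = 5A.
C[2]: E(K, 5A) = 8F; 03 ⊕ 8F = 8C.
C[3]: E(K, 8C) = C1; A4 ⊕ C1 = 65.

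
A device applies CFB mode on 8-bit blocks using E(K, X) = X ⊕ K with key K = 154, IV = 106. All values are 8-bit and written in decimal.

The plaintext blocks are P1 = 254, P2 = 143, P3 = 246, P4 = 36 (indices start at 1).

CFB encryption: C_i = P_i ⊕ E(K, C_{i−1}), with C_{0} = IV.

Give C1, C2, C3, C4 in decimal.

C1: E(K, 106) = 240; 254 ⊕ 240 = 14.
C2: E(K, 14) = 148; 143 ⊕ 148 = 27.
C3: E(K, 27) = 129; 246 ⊕ 129 = 119.
C4: E(K, 119) = 237; 36 ⊕ 237 = 201.

C1 = 14, C2 = 27, C3 = 119, C4 = 201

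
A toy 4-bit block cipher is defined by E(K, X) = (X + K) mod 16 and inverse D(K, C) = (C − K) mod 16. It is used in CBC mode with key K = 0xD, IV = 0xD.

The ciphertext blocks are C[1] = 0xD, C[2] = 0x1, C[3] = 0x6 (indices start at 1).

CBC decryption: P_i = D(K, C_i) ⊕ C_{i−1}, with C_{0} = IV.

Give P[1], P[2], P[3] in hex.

P[1]: D(K, 0xD) = 0x0; 0x0 ⊕ 0xD = 0xD.
P[2]: D(K, 0x1) = 0x4; 0x4 ⊕ 0xD = 0x9.
P[3]: D(K, 0x6) = 0x9; 0x9 ⊕ 0x1 = 0x8.

P[1] = 0xD, P[2] = 0x9, P[3] = 0x8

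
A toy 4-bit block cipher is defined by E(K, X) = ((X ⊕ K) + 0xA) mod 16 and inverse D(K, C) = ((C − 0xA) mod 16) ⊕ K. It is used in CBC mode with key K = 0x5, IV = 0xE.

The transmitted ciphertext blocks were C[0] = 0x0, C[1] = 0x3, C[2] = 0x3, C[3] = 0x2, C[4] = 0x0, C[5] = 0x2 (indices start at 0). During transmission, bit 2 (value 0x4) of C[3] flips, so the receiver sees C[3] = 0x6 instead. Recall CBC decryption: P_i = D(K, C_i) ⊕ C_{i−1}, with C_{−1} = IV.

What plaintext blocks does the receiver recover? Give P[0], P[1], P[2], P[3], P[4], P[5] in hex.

P[0] = 0xD, P[1] = 0xC, P[2] = 0xF, P[3] = 0xA, P[4] = 0x5, P[5] = 0xD

Only C[3] changed, to 0x6. In CBC, a change in C_i garbles P_i and flips the same bit in P_{i+1}. Decrypting the received ciphertext:
P[0]: D(K, 0x0) = 0x3; 0x3 ⊕ 0xE = 0xD.
P[1]: D(K, 0x3) = 0xC; 0xC ⊕ 0x0 = 0xC.
P[2]: D(K, 0x3) = 0xC; 0xC ⊕ 0x3 = 0xF.
P[3]: D(K, 0x6) = 0x9; 0x9 ⊕ 0x3 = 0xA.
P[4]: D(K, 0x0) = 0x3; 0x3 ⊕ 0x6 = 0x5.
P[5]: D(K, 0x2) = 0xD; 0xD ⊕ 0x0 = 0xD.
Blocks that differ from the original plaintext: P[3], P[4].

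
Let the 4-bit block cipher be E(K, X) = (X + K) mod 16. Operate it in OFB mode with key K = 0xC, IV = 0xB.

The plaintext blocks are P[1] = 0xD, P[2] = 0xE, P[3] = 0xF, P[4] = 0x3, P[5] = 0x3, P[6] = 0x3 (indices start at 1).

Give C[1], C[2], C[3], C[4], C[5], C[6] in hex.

OFB encryption: S_i = E(K, S_{i−1}) with S_{0} = IV; C_i = P_i ⊕ S_i.
C[1]: S = E(K, 0xB) = 0x7; 0xD ⊕ 0x7 = 0xA.
C[2]: S = E(K, 0x7) = 0x3; 0xE ⊕ 0x3 = 0xD.
C[3]: S = E(K, 0x3) = 0xF; 0xF ⊕ 0xF = 0x0.
C[4]: S = E(K, 0xF) = 0xB; 0x3 ⊕ 0xB = 0x8.
C[5]: S = E(K, 0xB) = 0x7; 0x3 ⊕ 0x7 = 0x4.
C[6]: S = E(K, 0x7) = 0x3; 0x3 ⊕ 0x3 = 0x0.

C[1] = 0xA, C[2] = 0xD, C[3] = 0x0, C[4] = 0x8, C[5] = 0x4, C[6] = 0x0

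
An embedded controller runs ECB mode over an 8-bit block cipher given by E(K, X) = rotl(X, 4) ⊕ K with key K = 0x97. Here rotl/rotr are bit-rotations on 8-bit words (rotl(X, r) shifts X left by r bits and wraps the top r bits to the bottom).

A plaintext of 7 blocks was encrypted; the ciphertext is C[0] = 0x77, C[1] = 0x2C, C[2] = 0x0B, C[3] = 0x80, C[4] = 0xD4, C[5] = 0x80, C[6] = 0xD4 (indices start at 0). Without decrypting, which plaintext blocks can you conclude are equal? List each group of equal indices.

P[3] = P[5]; P[4] = P[6]

ECB encrypts each block independently with the same key, so equal ciphertext blocks imply equal plaintext blocks.
C[3] = C[5] = 0x80, so P[3] = P[5].
C[4] = C[6] = 0xD4, so P[4] = P[6].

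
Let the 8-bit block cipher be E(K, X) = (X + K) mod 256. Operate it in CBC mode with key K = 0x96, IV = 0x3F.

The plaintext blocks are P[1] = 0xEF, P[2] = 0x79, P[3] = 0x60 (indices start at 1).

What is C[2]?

C[2] = 0xB5

CBC encryption: C_i = E(K, P_i ⊕ C_{i−1}), with C_{0} = IV.
C[1]: P[1] ⊕ 0x3F = 0xD0; E(K, 0xD0) = 0x66.
C[2]: P[2] ⊕ 0x66 = 0x1F; E(K, 0x1F) = 0xB5.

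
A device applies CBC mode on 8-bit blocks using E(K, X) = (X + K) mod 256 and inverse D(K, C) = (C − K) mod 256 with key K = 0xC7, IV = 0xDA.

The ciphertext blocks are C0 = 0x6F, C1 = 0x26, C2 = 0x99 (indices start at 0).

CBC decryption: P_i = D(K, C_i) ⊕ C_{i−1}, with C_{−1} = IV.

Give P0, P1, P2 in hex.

P0: D(K, 0x6F) = 0xA8; 0xA8 ⊕ 0xDA = 0x72.
P1: D(K, 0x26) = 0x5F; 0x5F ⊕ 0x6F = 0x30.
P2: D(K, 0x99) = 0xD2; 0xD2 ⊕ 0x26 = 0xF4.

P0 = 0x72, P1 = 0x30, P2 = 0xF4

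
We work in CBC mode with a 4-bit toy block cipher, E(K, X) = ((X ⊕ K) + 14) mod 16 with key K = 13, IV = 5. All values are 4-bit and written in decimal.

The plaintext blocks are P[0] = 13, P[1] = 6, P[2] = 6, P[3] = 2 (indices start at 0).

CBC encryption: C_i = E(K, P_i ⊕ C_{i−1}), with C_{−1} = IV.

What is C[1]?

C[0]: P[0] ⊕ 5 = 8; E(K, 8) = 3.
C[1]: P[1] ⊕ 3 = 5; E(K, 5) = 6.

C[1] = 6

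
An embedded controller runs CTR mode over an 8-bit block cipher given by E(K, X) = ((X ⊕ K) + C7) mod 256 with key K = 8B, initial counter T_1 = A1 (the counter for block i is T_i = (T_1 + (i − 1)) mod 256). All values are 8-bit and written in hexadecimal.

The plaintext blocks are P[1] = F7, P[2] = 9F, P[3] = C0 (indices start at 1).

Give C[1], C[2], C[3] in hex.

C[1] = 06, C[2] = 6F, C[3] = 2F

CTR encryption: S_i = E(K, T_i) where T_i is the counter for block i; C_i = P_i ⊕ S_i.
C[1]: T = A1, S = E(K, T) = F1; F7 ⊕ F1 = 06.
C[2]: T = A2, S = E(K, T) = F0; 9F ⊕ F0 = 6F.
C[3]: T = A3, S = E(K, T) = EF; C0 ⊕ EF = 2F.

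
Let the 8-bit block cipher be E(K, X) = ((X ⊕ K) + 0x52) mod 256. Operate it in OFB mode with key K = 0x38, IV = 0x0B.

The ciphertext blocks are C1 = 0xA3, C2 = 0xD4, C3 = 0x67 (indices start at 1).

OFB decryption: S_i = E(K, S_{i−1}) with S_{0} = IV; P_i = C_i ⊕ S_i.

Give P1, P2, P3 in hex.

P1: S = E(K, 0x0B) = 0x85; 0xA3 ⊕ 0x85 = 0x26.
P2: S = E(K, 0x85) = 0x0F; 0xD4 ⊕ 0x0F = 0xDB.
P3: S = E(K, 0x0F) = 0x89; 0x67 ⊕ 0x89 = 0xEE.

P1 = 0x26, P2 = 0xDB, P3 = 0xEE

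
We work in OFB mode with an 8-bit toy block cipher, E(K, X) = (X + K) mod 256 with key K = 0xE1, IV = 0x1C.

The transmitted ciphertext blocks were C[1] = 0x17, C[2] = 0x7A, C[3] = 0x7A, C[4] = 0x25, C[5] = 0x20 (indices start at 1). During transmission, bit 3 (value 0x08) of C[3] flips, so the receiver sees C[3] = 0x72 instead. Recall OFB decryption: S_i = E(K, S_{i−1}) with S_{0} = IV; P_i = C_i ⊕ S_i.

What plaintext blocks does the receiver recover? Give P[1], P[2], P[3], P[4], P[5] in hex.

Only C[3] changed, to 0x72. In OFB, a change in C_i flips the same bit in P_i only; the keystream is unaffected. Decrypting the received ciphertext:
P[1]: S = E(K, 0x1C) = 0xFD; 0x17 ⊕ 0xFD = 0xEA.
P[2]: S = E(K, 0xFD) = 0xDE; 0x7A ⊕ 0xDE = 0xA4.
P[3]: S = E(K, 0xDE) = 0xBF; 0x72 ⊕ 0xBF = 0xCD.
P[4]: S = E(K, 0xBF) = 0xA0; 0x25 ⊕ 0xA0 = 0x85.
P[5]: S = E(K, 0xA0) = 0x81; 0x20 ⊕ 0x81 = 0xA1.
Blocks that differ from the original plaintext: P[3].

P[1] = 0xEA, P[2] = 0xA4, P[3] = 0xCD, P[4] = 0x85, P[5] = 0xA1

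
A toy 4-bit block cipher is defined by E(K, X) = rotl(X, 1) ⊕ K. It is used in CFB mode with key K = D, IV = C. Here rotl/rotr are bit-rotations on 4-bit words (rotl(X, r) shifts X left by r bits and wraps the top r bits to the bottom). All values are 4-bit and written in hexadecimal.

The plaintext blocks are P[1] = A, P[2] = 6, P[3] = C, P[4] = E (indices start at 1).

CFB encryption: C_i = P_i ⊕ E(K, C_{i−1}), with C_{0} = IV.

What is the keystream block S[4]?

C[1]: E(K, C) = 4; A ⊕ 4 = E.
C[2]: E(K, E) = 0; 6 ⊕ 0 = 6.
C[3]: E(K, 6) = 1; C ⊕ 1 = D.
C[4]: E(K, D) = 6; E ⊕ 6 = 8.
So S[4] = 6.

6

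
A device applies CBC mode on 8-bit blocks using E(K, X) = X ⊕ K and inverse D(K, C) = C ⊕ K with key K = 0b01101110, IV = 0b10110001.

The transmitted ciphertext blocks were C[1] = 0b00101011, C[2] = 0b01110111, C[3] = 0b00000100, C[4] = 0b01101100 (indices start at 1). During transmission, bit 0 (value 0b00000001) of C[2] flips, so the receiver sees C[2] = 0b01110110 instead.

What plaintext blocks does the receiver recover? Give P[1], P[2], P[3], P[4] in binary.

CBC decryption: P_i = D(K, C_i) ⊕ C_{i−1}, with C_{0} = IV.
Only C[2] changed, to 0b01110110. In CBC, a change in C_i garbles P_i and flips the same bit in P_{i+1}. Decrypting the received ciphertext:
P[1]: D(K, 0b00101011) = 0b01000101; 0b01000101 ⊕ 0b10110001 = 0b11110100.
P[2]: D(K, 0b01110110) = 0b00011000; 0b00011000 ⊕ 0b00101011 = 0b00110011.
P[3]: D(K, 0b00000100) = 0b01101010; 0b01101010 ⊕ 0b01110110 = 0b00011100.
P[4]: D(K, 0b01101100) = 0b00000010; 0b00000010 ⊕ 0b00000100 = 0b00000110.
Blocks that differ from the original plaintext: P[2], P[3].

P[1] = 0b11110100, P[2] = 0b00110011, P[3] = 0b00011100, P[4] = 0b00000110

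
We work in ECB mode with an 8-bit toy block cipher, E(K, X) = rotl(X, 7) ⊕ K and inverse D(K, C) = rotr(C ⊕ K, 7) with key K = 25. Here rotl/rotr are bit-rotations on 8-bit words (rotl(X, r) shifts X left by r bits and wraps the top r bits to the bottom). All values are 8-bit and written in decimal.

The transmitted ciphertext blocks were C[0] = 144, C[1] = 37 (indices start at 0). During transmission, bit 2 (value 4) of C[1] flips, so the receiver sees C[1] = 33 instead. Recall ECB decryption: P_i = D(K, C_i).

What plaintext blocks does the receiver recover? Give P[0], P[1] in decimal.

Only C[1] changed, to 33. In ECB, a change in C_i affects only P_i. Decrypting the received ciphertext:
P[0]: D(K, 144) = 19.
P[1]: D(K, 33) = 112.
Blocks that differ from the original plaintext: P[1].

P[0] = 19, P[1] = 112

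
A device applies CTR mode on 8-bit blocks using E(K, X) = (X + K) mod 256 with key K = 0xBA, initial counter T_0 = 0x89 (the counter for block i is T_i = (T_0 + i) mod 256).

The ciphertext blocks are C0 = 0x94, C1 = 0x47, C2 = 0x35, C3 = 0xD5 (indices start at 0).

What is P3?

P3 = 0x93

CTR decryption: S_i = E(K, T_i) where T_i is the counter for block i; P_i = C_i ⊕ S_i.
P3: T = 0x8C, S = E(K, T) = 0x46; 0xD5 ⊕ 0x46 = 0x93.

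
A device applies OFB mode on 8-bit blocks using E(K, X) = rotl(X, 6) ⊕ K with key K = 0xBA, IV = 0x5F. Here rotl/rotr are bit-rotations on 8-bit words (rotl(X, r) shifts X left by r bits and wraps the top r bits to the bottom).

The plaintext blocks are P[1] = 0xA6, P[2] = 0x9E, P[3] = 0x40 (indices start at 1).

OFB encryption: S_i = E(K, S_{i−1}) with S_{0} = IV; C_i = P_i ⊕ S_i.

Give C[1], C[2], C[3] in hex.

C[1] = 0xCB, C[2] = 0x7F, C[3] = 0x82

C[1]: S = E(K, 0x5F) = 0x6D; 0xA6 ⊕ 0x6D = 0xCB.
C[2]: S = E(K, 0x6D) = 0xE1; 0x9E ⊕ 0xE1 = 0x7F.
C[3]: S = E(K, 0xE1) = 0xC2; 0x40 ⊕ 0xC2 = 0x82.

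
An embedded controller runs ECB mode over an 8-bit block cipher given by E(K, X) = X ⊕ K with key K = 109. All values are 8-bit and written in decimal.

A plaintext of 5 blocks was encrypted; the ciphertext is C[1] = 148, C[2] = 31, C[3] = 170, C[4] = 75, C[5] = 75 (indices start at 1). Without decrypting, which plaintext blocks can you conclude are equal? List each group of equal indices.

ECB encrypts each block independently with the same key, so equal ciphertext blocks imply equal plaintext blocks.
C[4] = C[5] = 75, so P[4] = P[5].

P[4] = P[5]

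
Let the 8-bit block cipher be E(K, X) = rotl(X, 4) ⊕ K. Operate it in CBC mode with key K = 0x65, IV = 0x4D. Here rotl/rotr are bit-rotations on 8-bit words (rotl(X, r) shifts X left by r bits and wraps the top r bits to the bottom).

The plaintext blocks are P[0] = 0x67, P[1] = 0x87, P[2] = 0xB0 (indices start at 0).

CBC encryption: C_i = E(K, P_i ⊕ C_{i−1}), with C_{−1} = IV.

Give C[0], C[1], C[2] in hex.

C[0]: P[0] ⊕ 0x4D = 0x2A; E(K, 0x2A) = 0xC7.
C[1]: P[1] ⊕ 0xC7 = 0x40; E(K, 0x40) = 0x61.
C[2]: P[2] ⊕ 0x61 = 0xD1; E(K, 0xD1) = 0x78.

C[0] = 0xC7, C[1] = 0x61, C[2] = 0x78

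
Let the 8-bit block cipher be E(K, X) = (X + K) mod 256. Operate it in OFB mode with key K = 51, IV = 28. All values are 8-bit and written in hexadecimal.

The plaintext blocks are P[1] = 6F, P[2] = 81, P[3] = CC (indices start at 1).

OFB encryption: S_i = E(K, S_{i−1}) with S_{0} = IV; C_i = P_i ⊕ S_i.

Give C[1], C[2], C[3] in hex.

C[1]: S = E(K, 28) = 79; 6F ⊕ 79 = 16.
C[2]: S = E(K, 79) = CA; 81 ⊕ CA = 4B.
C[3]: S = E(K, CA) = 1B; CC ⊕ 1B = D7.

C[1] = 16, C[2] = 4B, C[3] = D7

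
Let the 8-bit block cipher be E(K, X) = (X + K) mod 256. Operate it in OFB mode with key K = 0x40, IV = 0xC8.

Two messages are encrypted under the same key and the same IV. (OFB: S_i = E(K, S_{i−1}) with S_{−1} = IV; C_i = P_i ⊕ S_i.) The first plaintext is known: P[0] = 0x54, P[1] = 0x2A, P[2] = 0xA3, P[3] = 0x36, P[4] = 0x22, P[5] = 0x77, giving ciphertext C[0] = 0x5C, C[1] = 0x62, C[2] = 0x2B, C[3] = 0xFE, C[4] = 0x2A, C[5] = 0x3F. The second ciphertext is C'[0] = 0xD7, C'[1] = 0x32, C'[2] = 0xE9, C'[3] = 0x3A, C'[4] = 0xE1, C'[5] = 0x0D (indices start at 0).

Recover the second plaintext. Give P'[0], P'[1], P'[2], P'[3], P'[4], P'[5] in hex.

In OFB with a reused IV, both messages share the same keystream S_i, so C_i ⊕ C'_i = P_i ⊕ P'_i and thus P'_i = P_i ⊕ C_i ⊕ C'_i.
P'[0]: 0x54 ⊕ 0x5C ⊕ 0xD7 = 0xDF.
P'[1]: 0x2A ⊕ 0x62 ⊕ 0x32 = 0x7A.
P'[2]: 0xA3 ⊕ 0x2B ⊕ 0xE9 = 0x61.
P'[3]: 0x36 ⊕ 0xFE ⊕ 0x3A = 0xF2.
P'[4]: 0x22 ⊕ 0x2A ⊕ 0xE1 = 0xE9.
P'[5]: 0x77 ⊕ 0x3F ⊕ 0x0D = 0x45.

P'[0] = 0xDF, P'[1] = 0x7A, P'[2] = 0x61, P'[3] = 0xF2, P'[4] = 0xE9, P'[5] = 0x45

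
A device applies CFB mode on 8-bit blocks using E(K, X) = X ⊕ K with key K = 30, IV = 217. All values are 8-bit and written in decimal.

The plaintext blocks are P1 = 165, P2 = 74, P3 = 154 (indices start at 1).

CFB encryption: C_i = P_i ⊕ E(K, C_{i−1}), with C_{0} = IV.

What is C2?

C1: E(K, 217) = 199; 165 ⊕ 199 = 98.
C2: E(K, 98) = 124; 74 ⊕ 124 = 54.

C2 = 54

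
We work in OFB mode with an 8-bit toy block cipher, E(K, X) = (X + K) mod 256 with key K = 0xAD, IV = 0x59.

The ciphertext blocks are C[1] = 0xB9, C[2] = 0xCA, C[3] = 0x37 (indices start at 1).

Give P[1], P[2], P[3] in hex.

OFB decryption: S_i = E(K, S_{i−1}) with S_{0} = IV; P_i = C_i ⊕ S_i.
P[1]: S = E(K, 0x59) = 0x06; 0xB9 ⊕ 0x06 = 0xBF.
P[2]: S = E(K, 0x06) = 0xB3; 0xCA ⊕ 0xB3 = 0x79.
P[3]: S = E(K, 0xB3) = 0x60; 0x37 ⊕ 0x60 = 0x57.

P[1] = 0xBF, P[2] = 0x79, P[3] = 0x57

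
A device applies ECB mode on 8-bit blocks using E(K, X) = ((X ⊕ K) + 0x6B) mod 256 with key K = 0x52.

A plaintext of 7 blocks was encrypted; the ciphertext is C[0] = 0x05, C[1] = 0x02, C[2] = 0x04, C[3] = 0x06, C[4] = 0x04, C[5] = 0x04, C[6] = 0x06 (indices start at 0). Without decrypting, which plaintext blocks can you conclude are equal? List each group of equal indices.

ECB encrypts each block independently with the same key, so equal ciphertext blocks imply equal plaintext blocks.
C[2] = C[4] = C[5] = 0x04, so P[2] = P[4] = P[5].
C[3] = C[6] = 0x06, so P[3] = P[6].

P[2] = P[4] = P[5]; P[3] = P[6]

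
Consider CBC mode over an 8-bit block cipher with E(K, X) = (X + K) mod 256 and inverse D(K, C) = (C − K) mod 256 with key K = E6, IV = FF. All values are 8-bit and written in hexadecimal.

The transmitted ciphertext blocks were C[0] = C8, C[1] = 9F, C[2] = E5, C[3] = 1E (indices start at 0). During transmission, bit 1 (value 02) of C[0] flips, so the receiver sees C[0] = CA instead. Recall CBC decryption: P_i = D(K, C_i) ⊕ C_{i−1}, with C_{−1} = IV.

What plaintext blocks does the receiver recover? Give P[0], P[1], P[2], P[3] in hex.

P[0] = 1B, P[1] = 73, P[2] = 60, P[3] = DD

Only C[0] changed, to CA. In CBC, a change in C_i garbles P_i and flips the same bit in P_{i+1}. Decrypting the received ciphertext:
P[0]: D(K, CA) = E4; E4 ⊕ FF = 1B.
P[1]: D(K, 9F) = B9; B9 ⊕ CA = 73.
P[2]: D(K, E5) = FF; FF ⊕ 9F = 60.
P[3]: D(K, 1E) = 38; 38 ⊕ E5 = DD.
Blocks that differ from the original plaintext: P[0], P[1].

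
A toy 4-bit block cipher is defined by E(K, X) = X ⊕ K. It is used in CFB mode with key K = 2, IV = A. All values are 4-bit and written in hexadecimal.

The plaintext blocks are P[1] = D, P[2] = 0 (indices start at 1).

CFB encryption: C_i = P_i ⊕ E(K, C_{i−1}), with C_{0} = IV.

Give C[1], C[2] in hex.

C[1]: E(K, A) = 8; D ⊕ 8 = 5.
C[2]: E(K, 5) = 7; 0 ⊕ 7 = 7.

C[1] = 5, C[2] = 7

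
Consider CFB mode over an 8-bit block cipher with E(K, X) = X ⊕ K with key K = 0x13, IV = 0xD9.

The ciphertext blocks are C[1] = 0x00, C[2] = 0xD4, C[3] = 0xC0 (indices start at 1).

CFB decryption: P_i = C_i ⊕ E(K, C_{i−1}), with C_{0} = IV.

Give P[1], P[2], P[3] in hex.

P[1] = 0xCA, P[2] = 0xC7, P[3] = 0x07

P[1]: E(K, 0xD9) = 0xCA; 0x00 ⊕ 0xCA = 0xCA.
P[2]: E(K, 0x00) = 0x13; 0xD4 ⊕ 0x13 = 0xC7.
P[3]: E(K, 0xD4) = 0xC7; 0xC0 ⊕ 0xC7 = 0x07.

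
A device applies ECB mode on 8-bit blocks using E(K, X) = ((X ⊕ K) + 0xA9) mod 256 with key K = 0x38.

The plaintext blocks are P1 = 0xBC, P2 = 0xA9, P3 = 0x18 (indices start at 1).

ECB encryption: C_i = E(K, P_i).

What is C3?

C3 = 0xC9

C3: E(K, 0x18) = 0xC9.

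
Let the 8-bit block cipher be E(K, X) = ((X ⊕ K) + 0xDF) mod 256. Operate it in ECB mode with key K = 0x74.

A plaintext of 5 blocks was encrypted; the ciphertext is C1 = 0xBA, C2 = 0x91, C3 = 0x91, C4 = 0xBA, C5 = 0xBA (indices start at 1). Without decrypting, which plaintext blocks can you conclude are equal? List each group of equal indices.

ECB encrypts each block independently with the same key, so equal ciphertext blocks imply equal plaintext blocks.
C1 = C4 = C5 = 0xBA, so P1 = P4 = P5.
C2 = C3 = 0x91, so P2 = P3.

P1 = P4 = P5; P2 = P3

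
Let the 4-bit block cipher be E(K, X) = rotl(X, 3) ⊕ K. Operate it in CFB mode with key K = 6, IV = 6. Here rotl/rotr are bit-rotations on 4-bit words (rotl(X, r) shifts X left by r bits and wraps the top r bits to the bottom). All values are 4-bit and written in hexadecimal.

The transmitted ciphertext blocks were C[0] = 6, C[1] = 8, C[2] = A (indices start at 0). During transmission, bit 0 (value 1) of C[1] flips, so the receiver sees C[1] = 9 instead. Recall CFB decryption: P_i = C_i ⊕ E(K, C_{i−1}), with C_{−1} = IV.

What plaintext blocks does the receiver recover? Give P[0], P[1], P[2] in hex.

P[0] = 3, P[1] = C, P[2] = 0

Only C[1] changed, to 9. In CFB, a change in C_i flips the same bit in P_i and garbles P_{i+1}. Decrypting the received ciphertext:
P[0]: E(K, 6) = 5; 6 ⊕ 5 = 3.
P[1]: E(K, 6) = 5; 9 ⊕ 5 = C.
P[2]: E(K, 9) = A; A ⊕ A = 0.
Blocks that differ from the original plaintext: P[1], P[2].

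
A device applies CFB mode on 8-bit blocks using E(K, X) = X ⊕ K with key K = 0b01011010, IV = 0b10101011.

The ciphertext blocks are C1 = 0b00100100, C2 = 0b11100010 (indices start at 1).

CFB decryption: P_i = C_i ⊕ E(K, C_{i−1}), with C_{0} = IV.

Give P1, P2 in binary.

P1 = 0b11010101, P2 = 0b10011100

P1: E(K, 0b10101011) = 0b11110001; 0b00100100 ⊕ 0b11110001 = 0b11010101.
P2: E(K, 0b00100100) = 0b01111110; 0b11100010 ⊕ 0b01111110 = 0b10011100.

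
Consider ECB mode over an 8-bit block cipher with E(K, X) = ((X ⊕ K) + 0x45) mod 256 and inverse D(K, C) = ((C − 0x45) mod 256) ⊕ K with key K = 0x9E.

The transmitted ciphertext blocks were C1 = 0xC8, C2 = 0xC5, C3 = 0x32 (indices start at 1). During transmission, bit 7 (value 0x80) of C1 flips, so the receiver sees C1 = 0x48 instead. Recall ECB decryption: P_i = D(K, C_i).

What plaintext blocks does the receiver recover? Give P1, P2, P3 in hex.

Only C1 changed, to 0x48. In ECB, a change in C_i affects only P_i. Decrypting the received ciphertext:
P1: D(K, 0x48) = 0x9D.
P2: D(K, 0xC5) = 0x1E.
P3: D(K, 0x32) = 0x73.
Blocks that differ from the original plaintext: P1.

P1 = 0x9D, P2 = 0x1E, P3 = 0x73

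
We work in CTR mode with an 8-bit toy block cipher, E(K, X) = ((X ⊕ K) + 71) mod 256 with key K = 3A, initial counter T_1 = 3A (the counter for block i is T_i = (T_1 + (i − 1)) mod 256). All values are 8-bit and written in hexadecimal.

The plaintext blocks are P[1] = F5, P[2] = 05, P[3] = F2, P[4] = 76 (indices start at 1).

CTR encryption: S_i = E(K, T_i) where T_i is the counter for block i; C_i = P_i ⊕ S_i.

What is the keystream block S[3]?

77

C[1]: T = 3A, S = E(K, T) = 71; F5 ⊕ 71 = 84.
C[2]: T = 3B, S = E(K, T) = 72; 05 ⊕ 72 = 77.
C[3]: T = 3C, S = E(K, T) = 77; F2 ⊕ 77 = 85.
So S[3] = 77.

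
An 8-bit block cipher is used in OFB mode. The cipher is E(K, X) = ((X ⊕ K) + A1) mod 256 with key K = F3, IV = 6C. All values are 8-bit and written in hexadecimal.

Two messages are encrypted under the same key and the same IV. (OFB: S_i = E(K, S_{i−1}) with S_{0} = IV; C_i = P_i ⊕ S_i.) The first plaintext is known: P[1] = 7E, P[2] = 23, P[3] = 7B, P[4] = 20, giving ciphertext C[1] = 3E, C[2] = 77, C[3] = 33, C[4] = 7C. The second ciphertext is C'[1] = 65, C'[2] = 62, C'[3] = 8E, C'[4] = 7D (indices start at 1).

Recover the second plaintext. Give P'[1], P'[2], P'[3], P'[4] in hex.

In OFB with a reused IV, both messages share the same keystream S_i, so C_i ⊕ C'_i = P_i ⊕ P'_i and thus P'_i = P_i ⊕ C_i ⊕ C'_i.
P'[1]: 7E ⊕ 3E ⊕ 65 = 25.
P'[2]: 23 ⊕ 77 ⊕ 62 = 36.
P'[3]: 7B ⊕ 33 ⊕ 8E = C6.
P'[4]: 20 ⊕ 7C ⊕ 7D = 21.

P'[1] = 25, P'[2] = 36, P'[3] = C6, P'[4] = 21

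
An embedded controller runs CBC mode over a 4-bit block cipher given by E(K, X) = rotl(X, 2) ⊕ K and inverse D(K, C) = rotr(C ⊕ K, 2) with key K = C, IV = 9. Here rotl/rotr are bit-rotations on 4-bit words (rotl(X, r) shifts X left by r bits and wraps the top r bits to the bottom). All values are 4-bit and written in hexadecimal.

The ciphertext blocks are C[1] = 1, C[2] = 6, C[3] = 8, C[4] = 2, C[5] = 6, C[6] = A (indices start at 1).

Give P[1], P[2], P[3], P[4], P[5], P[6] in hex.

P[1] = E, P[2] = B, P[3] = 7, P[4] = 3, P[5] = 8, P[6] = F

CBC decryption: P_i = D(K, C_i) ⊕ C_{i−1}, with C_{0} = IV.
P[1]: D(K, 1) = 7; 7 ⊕ 9 = E.
P[2]: D(K, 6) = A; A ⊕ 1 = B.
P[3]: D(K, 8) = 1; 1 ⊕ 6 = 7.
P[4]: D(K, 2) = B; B ⊕ 8 = 3.
P[5]: D(K, 6) = A; A ⊕ 2 = 8.
P[6]: D(K, A) = 9; 9 ⊕ 6 = F.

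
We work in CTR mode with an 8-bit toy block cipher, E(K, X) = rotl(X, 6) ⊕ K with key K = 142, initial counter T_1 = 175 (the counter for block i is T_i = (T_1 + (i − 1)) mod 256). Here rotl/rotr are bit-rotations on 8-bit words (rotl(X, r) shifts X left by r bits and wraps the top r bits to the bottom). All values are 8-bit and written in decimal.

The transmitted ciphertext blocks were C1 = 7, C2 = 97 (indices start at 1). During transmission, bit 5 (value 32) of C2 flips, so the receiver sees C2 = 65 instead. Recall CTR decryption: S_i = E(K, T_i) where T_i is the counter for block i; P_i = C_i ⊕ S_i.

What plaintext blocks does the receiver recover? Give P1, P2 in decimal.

P1 = 98, P2 = 227

Only C2 changed, to 65. In CTR, a change in C_i flips the same bit in P_i only; the keystream is unaffected. Decrypting the received ciphertext:
P1: T = 175, S = E(K, T) = 101; 7 ⊕ 101 = 98.
P2: T = 176, S = E(K, T) = 162; 65 ⊕ 162 = 227.
Blocks that differ from the original plaintext: P2.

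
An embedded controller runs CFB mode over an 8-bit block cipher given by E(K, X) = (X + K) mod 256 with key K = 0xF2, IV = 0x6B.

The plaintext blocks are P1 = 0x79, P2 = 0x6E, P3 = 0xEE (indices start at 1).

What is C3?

CFB encryption: C_i = P_i ⊕ E(K, C_{i−1}), with C_{0} = IV.
C1: E(K, 0x6B) = 0x5D; 0x79 ⊕ 0x5D = 0x24.
C2: E(K, 0x24) = 0x16; 0x6E ⊕ 0x16 = 0x78.
C3: E(K, 0x78) = 0x6A; 0xEE ⊕ 0x6A = 0x84.

C3 = 0x84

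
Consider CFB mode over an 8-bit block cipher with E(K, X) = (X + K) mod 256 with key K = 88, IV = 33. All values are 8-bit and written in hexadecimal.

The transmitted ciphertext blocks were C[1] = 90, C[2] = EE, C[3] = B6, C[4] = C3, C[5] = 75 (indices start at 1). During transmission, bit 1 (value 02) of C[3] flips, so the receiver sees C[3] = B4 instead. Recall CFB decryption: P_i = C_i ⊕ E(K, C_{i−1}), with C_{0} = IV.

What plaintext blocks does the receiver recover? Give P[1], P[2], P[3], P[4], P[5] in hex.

Only C[3] changed, to B4. In CFB, a change in C_i flips the same bit in P_i and garbles P_{i+1}. Decrypting the received ciphertext:
P[1]: E(K, 33) = BB; 90 ⊕ BB = 2B.
P[2]: E(K, 90) = 18; EE ⊕ 18 = F6.
P[3]: E(K, EE) = 76; B4 ⊕ 76 = C2.
P[4]: E(K, B4) = 3C; C3 ⊕ 3C = FF.
P[5]: E(K, C3) = 4B; 75 ⊕ 4B = 3E.
Blocks that differ from the original plaintext: P[3], P[4].

P[1] = 2B, P[2] = F6, P[3] = C2, P[4] = FF, P[5] = 3E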